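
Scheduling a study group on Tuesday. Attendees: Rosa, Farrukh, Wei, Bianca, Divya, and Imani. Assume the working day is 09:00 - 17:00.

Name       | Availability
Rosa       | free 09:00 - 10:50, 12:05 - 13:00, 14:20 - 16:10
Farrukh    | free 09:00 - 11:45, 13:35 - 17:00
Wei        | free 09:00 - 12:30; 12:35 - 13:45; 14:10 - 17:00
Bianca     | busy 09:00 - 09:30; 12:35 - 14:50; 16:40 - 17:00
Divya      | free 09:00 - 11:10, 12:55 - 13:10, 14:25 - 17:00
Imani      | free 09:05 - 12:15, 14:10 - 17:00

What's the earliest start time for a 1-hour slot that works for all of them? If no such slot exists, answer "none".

09:30

Rosa free: 09:00-10:50, 12:05-13:00, 14:20-16:10.
Farrukh free: 09:00-11:45, 13:35-17:00.
Wei free: 09:00-12:30, 12:35-13:45, 14:10-17:00.
Bianca free: 09:30-12:35, 14:50-16:40 (invert busy blocks within the working day).
Divya free: 09:00-11:10, 12:55-13:10, 14:25-17:00.
Imani free: 09:05-12:15, 14:10-17:00.
Rosa ∩ Farrukh: 09:00-10:50, 14:20-16:10.
Rosa ∩ Farrukh ∩ Wei: 09:00-10:50, 14:20-16:10.
Rosa ∩ Farrukh ∩ Wei ∩ Bianca: 09:30-10:50, 14:50-16:10.
Rosa ∩ Farrukh ∩ Wei ∩ Bianca ∩ Divya: 09:30-10:50, 14:50-16:10.
Rosa ∩ Farrukh ∩ Wei ∩ Bianca ∩ Divya ∩ Imani: 09:30-10:50, 14:50-16:10.
So the common availability across everyone is 09:30-10:50, 14:50-16:10.
The first common window of at least 60 minutes is 09:30-10:50, so the earliest start is 09:30.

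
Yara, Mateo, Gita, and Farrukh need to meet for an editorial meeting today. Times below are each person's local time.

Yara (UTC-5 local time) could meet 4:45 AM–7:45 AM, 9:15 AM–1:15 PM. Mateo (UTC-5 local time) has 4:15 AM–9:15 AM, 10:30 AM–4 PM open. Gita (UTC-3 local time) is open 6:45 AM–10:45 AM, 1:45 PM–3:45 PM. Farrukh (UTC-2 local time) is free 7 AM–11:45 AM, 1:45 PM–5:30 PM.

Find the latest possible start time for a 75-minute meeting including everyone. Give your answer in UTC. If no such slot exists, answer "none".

Yara in UTC: 09:45-12:45, 14:15-18:15 (add 5h to convert from UTC-5).
Mateo in UTC: 09:15-14:15, 15:30-21:00 (add 5h to convert from UTC-5).
Gita in UTC: 09:45-13:45, 16:45-18:45 (add 3h to convert from UTC-3).
Farrukh in UTC: 09:00-13:45, 15:45-19:30 (add 2h to convert from UTC-2).
Yara ∩ Mateo: 09:45-12:45, 15:30-18:15.
Yara ∩ Mateo ∩ Gita: 09:45-12:45, 16:45-18:15.
Yara ∩ Mateo ∩ Gita ∩ Farrukh: 09:45-12:45, 16:45-18:15.
The last common window of at least 75 minutes is 16:45-18:15; a 75-minute meeting can start as late as 17:00 and still end by 18:15.

17:00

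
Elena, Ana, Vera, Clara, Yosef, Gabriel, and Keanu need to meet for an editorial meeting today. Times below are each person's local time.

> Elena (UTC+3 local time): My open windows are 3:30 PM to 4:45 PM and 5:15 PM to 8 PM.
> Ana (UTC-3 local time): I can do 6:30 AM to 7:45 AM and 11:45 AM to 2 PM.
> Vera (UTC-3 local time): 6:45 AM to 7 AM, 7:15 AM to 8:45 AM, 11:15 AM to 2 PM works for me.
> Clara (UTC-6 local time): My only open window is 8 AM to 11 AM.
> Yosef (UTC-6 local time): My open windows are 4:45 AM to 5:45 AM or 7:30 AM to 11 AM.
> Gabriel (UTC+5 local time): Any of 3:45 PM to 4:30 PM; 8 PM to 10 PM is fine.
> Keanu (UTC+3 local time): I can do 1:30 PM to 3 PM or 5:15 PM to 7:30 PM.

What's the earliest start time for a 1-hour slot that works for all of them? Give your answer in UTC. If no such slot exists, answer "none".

15:00

Elena in UTC: 12:30-13:45, 14:15-17:00 (subtract 3h to convert from UTC+3).
Ana in UTC: 09:30-10:45, 14:45-17:00 (add 3h to convert from UTC-3).
Vera in UTC: 09:45-10:00, 10:15-11:45, 14:15-17:00 (add 3h to convert from UTC-3).
Clara in UTC: 14:00-17:00 (add 6h to convert from UTC-6).
Yosef in UTC: 10:45-11:45, 13:30-17:00 (add 6h to convert from UTC-6).
Gabriel in UTC: 10:45-11:30, 15:00-17:00 (subtract 5h to convert from UTC+5).
Keanu in UTC: 10:30-12:00, 14:15-16:30 (subtract 3h to convert from UTC+3).
Elena ∩ Ana: 14:45-17:00.
Elena ∩ Ana ∩ Vera: 14:45-17:00.
Elena ∩ Ana ∩ Vera ∩ Clara: 14:45-17:00.
Elena ∩ Ana ∩ Vera ∩ Clara ∩ Yosef: 14:45-17:00.
Elena ∩ Ana ∩ Vera ∩ Clara ∩ Yosef ∩ Gabriel: 15:00-17:00.
Elena ∩ Ana ∩ Vera ∩ Clara ∩ Yosef ∩ Gabriel ∩ Keanu: 15:00-16:30.
The first common window of at least 60 minutes is 15:00-16:30, so the earliest start is 15:00.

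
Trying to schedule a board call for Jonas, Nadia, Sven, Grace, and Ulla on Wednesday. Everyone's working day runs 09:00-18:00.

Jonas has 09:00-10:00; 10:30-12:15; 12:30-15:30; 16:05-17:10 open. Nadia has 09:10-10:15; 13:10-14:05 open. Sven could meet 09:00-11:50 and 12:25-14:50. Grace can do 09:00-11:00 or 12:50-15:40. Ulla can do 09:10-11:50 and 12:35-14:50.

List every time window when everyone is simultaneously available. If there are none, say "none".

Jonas ∩ Nadia: 09:10-10:00, 13:10-14:05.
Jonas ∩ Nadia ∩ Sven: 09:10-10:00, 13:10-14:05.
Jonas ∩ Nadia ∩ Sven ∩ Grace: 09:10-10:00, 13:10-14:05.
Jonas ∩ Nadia ∩ Sven ∩ Grace ∩ Ulla: 09:10-10:00, 13:10-14:05.

09:10-10:00, 13:10-14:05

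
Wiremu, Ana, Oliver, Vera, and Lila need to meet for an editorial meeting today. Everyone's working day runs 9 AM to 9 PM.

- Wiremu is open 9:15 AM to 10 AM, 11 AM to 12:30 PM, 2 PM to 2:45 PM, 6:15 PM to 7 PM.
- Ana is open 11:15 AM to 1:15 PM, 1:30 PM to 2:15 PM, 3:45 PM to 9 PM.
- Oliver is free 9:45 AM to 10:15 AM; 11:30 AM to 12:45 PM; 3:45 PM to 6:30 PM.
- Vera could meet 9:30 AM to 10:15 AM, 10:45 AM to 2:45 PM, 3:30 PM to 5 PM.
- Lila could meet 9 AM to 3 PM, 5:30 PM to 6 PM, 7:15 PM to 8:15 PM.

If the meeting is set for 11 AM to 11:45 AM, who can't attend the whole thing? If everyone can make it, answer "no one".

Wiremu: free for 11:00-11:45. Ana: not fully free for 11:00-11:45. Oliver: not fully free for 11:00-11:45. Vera: free for 11:00-11:45. Lila: free for 11:00-11:45.

Ana, Oliver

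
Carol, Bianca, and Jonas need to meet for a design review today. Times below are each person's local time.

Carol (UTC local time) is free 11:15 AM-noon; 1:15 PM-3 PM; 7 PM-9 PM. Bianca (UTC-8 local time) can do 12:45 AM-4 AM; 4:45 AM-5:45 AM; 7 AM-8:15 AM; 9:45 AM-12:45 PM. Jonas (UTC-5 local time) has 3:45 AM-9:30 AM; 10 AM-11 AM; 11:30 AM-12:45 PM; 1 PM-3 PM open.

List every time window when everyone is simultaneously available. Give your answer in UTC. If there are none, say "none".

11:15-12:00, 13:15-13:45, 19:00-20:00

Carol in UTC: 11:15-12:00, 13:15-15:00, 19:00-21:00.
Bianca in UTC: 08:45-12:00, 12:45-13:45, 15:00-16:15, 17:45-20:45 (add 8h to convert from UTC-8).
Jonas in UTC: 08:45-14:30, 15:00-16:00, 16:30-17:45, 18:00-20:00 (add 5h to convert from UTC-5).
Carol ∩ Bianca: 11:15-12:00, 13:15-13:45, 19:00-20:45.
Carol ∩ Bianca ∩ Jonas: 11:15-12:00, 13:15-13:45, 19:00-20:00.
So the common availability across everyone is 11:15-12:00, 13:15-13:45, 19:00-20:00.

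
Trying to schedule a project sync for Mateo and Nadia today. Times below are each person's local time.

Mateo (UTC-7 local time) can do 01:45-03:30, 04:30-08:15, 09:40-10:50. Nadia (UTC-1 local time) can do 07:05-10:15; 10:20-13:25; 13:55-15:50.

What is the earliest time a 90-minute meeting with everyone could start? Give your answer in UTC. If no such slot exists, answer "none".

Mateo in UTC: 08:45-10:30, 11:30-15:15, 16:40-17:50 (add 7h to convert from UTC-7).
Nadia in UTC: 08:05-11:15, 11:20-14:25, 14:55-16:50 (add 1h to convert from UTC-1).
Mateo ∩ Nadia: 08:45-10:30, 11:30-14:25, 14:55-15:15, 16:40-16:50.
The first common window of at least 90 minutes is 08:45-10:30, so the earliest start is 08:45.

08:45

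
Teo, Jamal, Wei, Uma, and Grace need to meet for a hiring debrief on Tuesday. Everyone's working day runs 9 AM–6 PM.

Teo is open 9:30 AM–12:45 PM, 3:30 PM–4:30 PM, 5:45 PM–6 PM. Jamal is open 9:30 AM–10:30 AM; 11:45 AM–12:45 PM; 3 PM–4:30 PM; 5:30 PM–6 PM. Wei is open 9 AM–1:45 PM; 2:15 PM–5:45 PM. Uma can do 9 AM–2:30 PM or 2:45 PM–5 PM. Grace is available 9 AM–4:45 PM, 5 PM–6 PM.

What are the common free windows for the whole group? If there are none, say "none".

09:30-10:30, 11:45-12:45, 15:30-16:30

Teo ∩ Jamal: 09:30-10:30, 11:45-12:45, 15:30-16:30, 17:45-18:00.
Teo ∩ Jamal ∩ Wei: 09:30-10:30, 11:45-12:45, 15:30-16:30.
Teo ∩ Jamal ∩ Wei ∩ Uma: 09:30-10:30, 11:45-12:45, 15:30-16:30.
Teo ∩ Jamal ∩ Wei ∩ Uma ∩ Grace: 09:30-10:30, 11:45-12:45, 15:30-16:30.
So the common availability across everyone is 09:30-10:30, 11:45-12:45, 15:30-16:30.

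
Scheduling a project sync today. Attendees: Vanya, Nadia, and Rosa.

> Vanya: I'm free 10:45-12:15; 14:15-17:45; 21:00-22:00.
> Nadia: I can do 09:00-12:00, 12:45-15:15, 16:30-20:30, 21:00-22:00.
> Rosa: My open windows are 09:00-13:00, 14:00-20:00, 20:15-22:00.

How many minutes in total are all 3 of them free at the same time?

270

Vanya ∩ Nadia: 10:45-12:00, 14:15-15:15, 16:30-17:45, 21:00-22:00.
Vanya ∩ Nadia ∩ Rosa: 10:45-12:00, 14:15-15:15, 16:30-17:45, 21:00-22:00.
Summing the common windows: 75 + 60 + 75 + 60 = 270 minutes.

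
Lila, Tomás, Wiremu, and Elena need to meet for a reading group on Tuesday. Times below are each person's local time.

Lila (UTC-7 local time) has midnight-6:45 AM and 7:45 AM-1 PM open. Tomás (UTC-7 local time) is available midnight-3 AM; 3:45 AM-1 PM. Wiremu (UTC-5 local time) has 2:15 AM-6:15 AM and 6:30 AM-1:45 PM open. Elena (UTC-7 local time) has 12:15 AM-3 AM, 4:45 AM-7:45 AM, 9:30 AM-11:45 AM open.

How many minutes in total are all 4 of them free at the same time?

420

Lila in UTC: 07:00-13:45, 14:45-20:00 (add 7h to convert from UTC-7).
Tomás in UTC: 07:00-10:00, 10:45-20:00 (add 7h to convert from UTC-7).
Wiremu in UTC: 07:15-11:15, 11:30-18:45 (add 5h to convert from UTC-5).
Elena in UTC: 07:15-10:00, 11:45-14:45, 16:30-18:45 (add 7h to convert from UTC-7).
Lila ∩ Tomás: 07:00-10:00, 10:45-13:45, 14:45-20:00.
Lila ∩ Tomás ∩ Wiremu: 07:15-10:00, 10:45-11:15, 11:30-13:45, 14:45-18:45.
Lila ∩ Tomás ∩ Wiremu ∩ Elena: 07:15-10:00, 11:45-13:45, 16:30-18:45.
Summing the common windows: 165 + 120 + 135 = 420 minutes.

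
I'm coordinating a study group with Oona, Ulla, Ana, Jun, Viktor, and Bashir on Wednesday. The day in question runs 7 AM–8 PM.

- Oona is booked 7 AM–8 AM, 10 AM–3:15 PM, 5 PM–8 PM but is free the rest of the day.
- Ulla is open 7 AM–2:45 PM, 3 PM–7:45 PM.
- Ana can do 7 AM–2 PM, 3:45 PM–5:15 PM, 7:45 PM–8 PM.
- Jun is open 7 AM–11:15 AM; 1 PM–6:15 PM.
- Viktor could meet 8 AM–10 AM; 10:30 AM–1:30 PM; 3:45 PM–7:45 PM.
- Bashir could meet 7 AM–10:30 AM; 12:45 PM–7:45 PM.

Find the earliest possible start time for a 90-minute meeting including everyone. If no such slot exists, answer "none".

08:00

Oona free: 08:00-10:00, 15:15-17:00 (invert busy blocks within the working day).
Ulla free: 07:00-14:45, 15:00-19:45.
Ana free: 07:00-14:00, 15:45-17:15, 19:45-20:00.
Jun free: 07:00-11:15, 13:00-18:15.
Viktor free: 08:00-10:00, 10:30-13:30, 15:45-19:45.
Bashir free: 07:00-10:30, 12:45-19:45.
Oona ∩ Ulla: 08:00-10:00, 15:15-17:00.
Oona ∩ Ulla ∩ Ana: 08:00-10:00, 15:45-17:00.
Oona ∩ Ulla ∩ Ana ∩ Jun: 08:00-10:00, 15:45-17:00.
Oona ∩ Ulla ∩ Ana ∩ Jun ∩ Viktor: 08:00-10:00, 15:45-17:00.
Oona ∩ Ulla ∩ Ana ∩ Jun ∩ Viktor ∩ Bashir: 08:00-10:00, 15:45-17:00.
So the common availability across everyone is 08:00-10:00, 15:45-17:00.
The first common window of at least 90 minutes is 08:00-10:00, so the earliest start is 08:00.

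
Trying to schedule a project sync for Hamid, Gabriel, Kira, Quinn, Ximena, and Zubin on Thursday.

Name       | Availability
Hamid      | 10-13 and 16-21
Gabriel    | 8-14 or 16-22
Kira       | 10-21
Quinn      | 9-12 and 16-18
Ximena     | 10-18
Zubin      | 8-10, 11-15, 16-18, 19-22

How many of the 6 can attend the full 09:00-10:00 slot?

3

Gabriel, Quinn, and Zubin can make the full 09:00-10:00 slot — that's 3.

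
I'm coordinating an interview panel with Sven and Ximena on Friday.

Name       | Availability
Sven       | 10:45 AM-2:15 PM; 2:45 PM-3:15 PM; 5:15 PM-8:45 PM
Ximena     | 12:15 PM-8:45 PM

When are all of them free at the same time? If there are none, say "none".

12:15-14:15, 14:45-15:15, 17:15-20:45

Sven ∩ Ximena: 12:15-14:15, 14:45-15:15, 17:15-20:45.
Those are the intersection windows.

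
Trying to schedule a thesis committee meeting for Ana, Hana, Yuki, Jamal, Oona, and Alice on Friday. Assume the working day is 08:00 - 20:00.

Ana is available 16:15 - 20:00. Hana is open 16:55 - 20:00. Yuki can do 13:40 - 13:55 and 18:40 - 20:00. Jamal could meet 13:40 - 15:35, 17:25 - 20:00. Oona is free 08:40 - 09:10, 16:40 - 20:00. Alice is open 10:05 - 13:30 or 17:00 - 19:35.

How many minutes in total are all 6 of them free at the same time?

55

Ana ∩ Hana: 16:55-20:00.
Ana ∩ Hana ∩ Yuki: 18:40-20:00.
Ana ∩ Hana ∩ Yuki ∩ Jamal: 18:40-20:00.
Ana ∩ Hana ∩ Yuki ∩ Jamal ∩ Oona: 18:40-20:00.
Ana ∩ Hana ∩ Yuki ∩ Jamal ∩ Oona ∩ Alice: 18:40-19:35.
That's a single block of 55 minutes.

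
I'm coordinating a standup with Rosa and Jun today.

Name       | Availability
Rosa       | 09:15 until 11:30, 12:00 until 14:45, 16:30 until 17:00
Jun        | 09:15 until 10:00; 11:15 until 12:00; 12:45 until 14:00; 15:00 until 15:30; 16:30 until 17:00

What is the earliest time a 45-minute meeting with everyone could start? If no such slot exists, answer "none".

Rosa ∩ Jun: 09:15-10:00, 11:15-11:30, 12:45-14:00, 16:30-17:00.
The first common window of at least 45 minutes is 09:15-10:00, so the earliest start is 09:15.

09:15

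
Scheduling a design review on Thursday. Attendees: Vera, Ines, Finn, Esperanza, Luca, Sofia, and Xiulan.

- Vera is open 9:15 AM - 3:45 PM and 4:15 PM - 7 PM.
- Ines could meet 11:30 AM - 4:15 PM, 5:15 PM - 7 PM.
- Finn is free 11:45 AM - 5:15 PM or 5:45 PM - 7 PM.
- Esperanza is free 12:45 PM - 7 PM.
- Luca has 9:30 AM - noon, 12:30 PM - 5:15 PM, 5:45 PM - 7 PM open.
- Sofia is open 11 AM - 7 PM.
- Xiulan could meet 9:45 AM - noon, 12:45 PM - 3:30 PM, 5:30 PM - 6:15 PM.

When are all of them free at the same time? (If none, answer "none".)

12:45-15:30, 17:45-18:15

Vera ∩ Ines: 11:30-15:45, 17:15-19:00.
Vera ∩ Ines ∩ Finn: 11:45-15:45, 17:45-19:00.
Vera ∩ Ines ∩ Finn ∩ Esperanza: 12:45-15:45, 17:45-19:00.
Vera ∩ Ines ∩ Finn ∩ Esperanza ∩ Luca: 12:45-15:45, 17:45-19:00.
Vera ∩ Ines ∩ Finn ∩ Esperanza ∩ Luca ∩ Sofia: 12:45-15:45, 17:45-19:00.
Vera ∩ Ines ∩ Finn ∩ Esperanza ∩ Luca ∩ Sofia ∩ Xiulan: 12:45-15:30, 17:45-18:15.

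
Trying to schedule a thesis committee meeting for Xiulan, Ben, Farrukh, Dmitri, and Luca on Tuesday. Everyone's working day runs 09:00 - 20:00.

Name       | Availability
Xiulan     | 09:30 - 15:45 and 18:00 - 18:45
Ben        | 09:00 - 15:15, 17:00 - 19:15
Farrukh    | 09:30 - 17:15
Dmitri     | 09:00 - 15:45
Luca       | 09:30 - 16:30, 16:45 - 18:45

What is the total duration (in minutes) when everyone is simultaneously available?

345

Xiulan ∩ Ben: 09:30-15:15, 18:00-18:45.
Xiulan ∩ Ben ∩ Farrukh: 09:30-15:15.
Xiulan ∩ Ben ∩ Farrukh ∩ Dmitri: 09:30-15:15.
Xiulan ∩ Ben ∩ Farrukh ∩ Dmitri ∩ Luca: 09:30-15:15.
That's a single block of 345 minutes.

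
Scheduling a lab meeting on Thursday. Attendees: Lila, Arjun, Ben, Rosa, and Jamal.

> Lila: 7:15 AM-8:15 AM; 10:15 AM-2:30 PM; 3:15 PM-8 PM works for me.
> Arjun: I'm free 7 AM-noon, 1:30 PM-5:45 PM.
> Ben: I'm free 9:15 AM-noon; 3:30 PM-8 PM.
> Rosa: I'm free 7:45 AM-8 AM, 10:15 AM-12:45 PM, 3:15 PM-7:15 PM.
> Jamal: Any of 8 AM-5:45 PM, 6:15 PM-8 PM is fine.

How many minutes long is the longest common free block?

135

Lila ∩ Arjun: 07:15-08:15, 10:15-12:00, 13:30-14:30, 15:15-17:45.
Lila ∩ Arjun ∩ Ben: 10:15-12:00, 15:30-17:45.
Lila ∩ Arjun ∩ Ben ∩ Rosa: 10:15-12:00, 15:30-17:45.
Lila ∩ Arjun ∩ Ben ∩ Rosa ∩ Jamal: 10:15-12:00, 15:30-17:45.
The longest is 15:30-17:45 at 135 minutes.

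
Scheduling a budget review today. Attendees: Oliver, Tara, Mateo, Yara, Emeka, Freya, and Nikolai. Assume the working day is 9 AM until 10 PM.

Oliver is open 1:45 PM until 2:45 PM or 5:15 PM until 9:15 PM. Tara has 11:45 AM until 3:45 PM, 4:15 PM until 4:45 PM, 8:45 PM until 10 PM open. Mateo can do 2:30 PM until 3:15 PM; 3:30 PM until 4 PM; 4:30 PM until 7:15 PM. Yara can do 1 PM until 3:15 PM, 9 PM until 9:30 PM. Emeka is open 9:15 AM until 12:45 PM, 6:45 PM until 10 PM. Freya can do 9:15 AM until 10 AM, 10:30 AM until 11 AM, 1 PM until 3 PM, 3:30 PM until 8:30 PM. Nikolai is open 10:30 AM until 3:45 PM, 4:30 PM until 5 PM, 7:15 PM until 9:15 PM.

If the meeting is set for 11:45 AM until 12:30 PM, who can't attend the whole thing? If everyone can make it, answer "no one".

Freya, Mateo, Oliver, Yara

Oliver: not fully free for 11:45-12:30. Tara: free for 11:45-12:30. Mateo: not fully free for 11:45-12:30. Yara: not fully free for 11:45-12:30. Emeka: free for 11:45-12:30. Freya: not fully free for 11:45-12:30. Nikolai: free for 11:45-12:30.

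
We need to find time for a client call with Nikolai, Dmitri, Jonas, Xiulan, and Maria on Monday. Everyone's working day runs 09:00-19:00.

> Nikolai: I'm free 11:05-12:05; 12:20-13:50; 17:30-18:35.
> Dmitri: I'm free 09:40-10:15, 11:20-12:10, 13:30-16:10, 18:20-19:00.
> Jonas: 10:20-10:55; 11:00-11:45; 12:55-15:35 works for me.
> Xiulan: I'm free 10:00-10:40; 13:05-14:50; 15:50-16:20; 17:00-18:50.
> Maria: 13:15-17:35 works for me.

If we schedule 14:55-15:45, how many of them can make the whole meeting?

2

Dmitri and Maria can make the full 14:55-15:45 slot — that's 2.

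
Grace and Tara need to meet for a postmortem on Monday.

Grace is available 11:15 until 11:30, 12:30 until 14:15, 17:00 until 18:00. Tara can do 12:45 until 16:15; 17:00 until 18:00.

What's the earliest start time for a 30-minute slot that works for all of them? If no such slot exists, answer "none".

12:45

Grace ∩ Tara: 12:45-14:15, 17:00-18:00.
Those are the intersection windows.
The first common window of at least 30 minutes is 12:45-14:15, so the earliest start is 12:45.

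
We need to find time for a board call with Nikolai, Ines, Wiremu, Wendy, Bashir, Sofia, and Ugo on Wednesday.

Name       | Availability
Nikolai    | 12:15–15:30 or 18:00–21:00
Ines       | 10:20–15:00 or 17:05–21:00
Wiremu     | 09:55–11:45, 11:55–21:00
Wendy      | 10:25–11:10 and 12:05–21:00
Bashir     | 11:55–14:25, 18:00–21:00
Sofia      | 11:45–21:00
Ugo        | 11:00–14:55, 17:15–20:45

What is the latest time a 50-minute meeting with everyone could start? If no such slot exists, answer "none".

Nikolai ∩ Ines: 12:15-15:00, 18:00-21:00.
Nikolai ∩ Ines ∩ Wiremu: 12:15-15:00, 18:00-21:00.
Nikolai ∩ Ines ∩ Wiremu ∩ Wendy: 12:15-15:00, 18:00-21:00.
Nikolai ∩ Ines ∩ Wiremu ∩ Wendy ∩ Bashir: 12:15-14:25, 18:00-21:00.
Nikolai ∩ Ines ∩ Wiremu ∩ Wendy ∩ Bashir ∩ Sofia: 12:15-14:25, 18:00-21:00.
Nikolai ∩ Ines ∩ Wiremu ∩ Wendy ∩ Bashir ∩ Sofia ∩ Ugo: 12:15-14:25, 18:00-20:45.
Those are the intersection windows.
The last common window of at least 50 minutes is 18:00-20:45; a 50-minute meeting can start as late as 19:55 and still end by 20:45.

19:55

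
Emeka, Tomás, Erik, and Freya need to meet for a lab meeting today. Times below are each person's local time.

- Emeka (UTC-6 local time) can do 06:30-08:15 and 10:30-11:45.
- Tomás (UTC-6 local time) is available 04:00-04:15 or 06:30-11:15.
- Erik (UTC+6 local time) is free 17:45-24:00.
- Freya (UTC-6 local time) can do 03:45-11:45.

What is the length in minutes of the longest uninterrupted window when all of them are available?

105

Emeka in UTC: 12:30-14:15, 16:30-17:45 (add 6h to convert from UTC-6).
Tomás in UTC: 10:00-10:15, 12:30-17:15 (add 6h to convert from UTC-6).
Erik in UTC: 11:45-18:00 (subtract 6h to convert from UTC+6).
Freya in UTC: 09:45-17:45 (add 6h to convert from UTC-6).
Emeka ∩ Tomás: 12:30-14:15, 16:30-17:15.
Emeka ∩ Tomás ∩ Erik: 12:30-14:15, 16:30-17:15.
Emeka ∩ Tomás ∩ Erik ∩ Freya: 12:30-14:15, 16:30-17:15.
Those are the intersection windows.
The longest is 12:30-14:15 at 105 minutes.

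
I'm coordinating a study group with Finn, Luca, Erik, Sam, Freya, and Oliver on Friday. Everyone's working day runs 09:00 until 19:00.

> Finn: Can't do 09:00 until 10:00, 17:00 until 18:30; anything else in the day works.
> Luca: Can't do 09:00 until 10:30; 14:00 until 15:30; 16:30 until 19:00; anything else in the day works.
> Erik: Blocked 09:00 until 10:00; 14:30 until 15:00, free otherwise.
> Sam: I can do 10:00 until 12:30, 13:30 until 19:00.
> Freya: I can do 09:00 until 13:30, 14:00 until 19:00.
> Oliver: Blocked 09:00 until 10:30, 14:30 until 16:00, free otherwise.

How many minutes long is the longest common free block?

120

Finn free: 10:00-17:00, 18:30-19:00 (invert busy blocks within the working day).
Luca free: 10:30-14:00, 15:30-16:30 (invert busy blocks within the working day).
Erik free: 10:00-14:30, 15:00-19:00 (invert busy blocks within the working day).
Sam free: 10:00-12:30, 13:30-19:00.
Freya free: 09:00-13:30, 14:00-19:00.
Oliver free: 10:30-14:30, 16:00-19:00 (invert busy blocks within the working day).
Finn ∩ Luca: 10:30-14:00, 15:30-16:30.
Finn ∩ Luca ∩ Erik: 10:30-14:00, 15:30-16:30.
Finn ∩ Luca ∩ Erik ∩ Sam: 10:30-12:30, 13:30-14:00, 15:30-16:30.
Finn ∩ Luca ∩ Erik ∩ Sam ∩ Freya: 10:30-12:30, 15:30-16:30.
Finn ∩ Luca ∩ Erik ∩ Sam ∩ Freya ∩ Oliver: 10:30-12:30, 16:00-16:30.
The longest is 10:30-12:30 at 120 minutes.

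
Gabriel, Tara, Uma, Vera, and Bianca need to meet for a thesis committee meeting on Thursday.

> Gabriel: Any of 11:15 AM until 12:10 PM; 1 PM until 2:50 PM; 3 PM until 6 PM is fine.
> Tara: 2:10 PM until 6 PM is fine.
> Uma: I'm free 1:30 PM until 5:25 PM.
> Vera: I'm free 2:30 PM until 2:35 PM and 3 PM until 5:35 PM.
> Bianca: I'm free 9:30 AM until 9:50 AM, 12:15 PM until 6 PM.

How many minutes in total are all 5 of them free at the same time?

150

Gabriel ∩ Tara: 14:10-14:50, 15:00-18:00.
Gabriel ∩ Tara ∩ Uma: 14:10-14:50, 15:00-17:25.
Gabriel ∩ Tara ∩ Uma ∩ Vera: 14:30-14:35, 15:00-17:25.
Gabriel ∩ Tara ∩ Uma ∩ Vera ∩ Bianca: 14:30-14:35, 15:00-17:25.
Summing the common windows: 5 + 145 = 150 minutes.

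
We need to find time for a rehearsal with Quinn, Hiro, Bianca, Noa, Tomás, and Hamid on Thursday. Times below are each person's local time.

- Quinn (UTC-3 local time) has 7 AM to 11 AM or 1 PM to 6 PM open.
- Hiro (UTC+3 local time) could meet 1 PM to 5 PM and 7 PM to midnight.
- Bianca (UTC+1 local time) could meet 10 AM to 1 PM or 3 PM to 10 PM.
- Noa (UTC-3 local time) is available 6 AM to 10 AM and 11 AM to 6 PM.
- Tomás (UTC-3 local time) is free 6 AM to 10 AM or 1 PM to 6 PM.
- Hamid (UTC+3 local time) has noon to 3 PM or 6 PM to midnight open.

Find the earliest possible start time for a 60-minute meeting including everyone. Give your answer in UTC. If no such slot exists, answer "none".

10:00

Quinn in UTC: 10:00-14:00, 16:00-21:00 (add 3h to convert from UTC-3).
Hiro in UTC: 10:00-14:00, 16:00-21:00 (subtract 3h to convert from UTC+3).
Bianca in UTC: 09:00-12:00, 14:00-21:00 (subtract 1h to convert from UTC+1).
Noa in UTC: 09:00-13:00, 14:00-21:00 (add 3h to convert from UTC-3).
Tomás in UTC: 09:00-13:00, 16:00-21:00 (add 3h to convert from UTC-3).
Hamid in UTC: 09:00-12:00, 15:00-21:00 (subtract 3h to convert from UTC+3).
Quinn ∩ Hiro: 10:00-14:00, 16:00-21:00.
Quinn ∩ Hiro ∩ Bianca: 10:00-12:00, 16:00-21:00.
Quinn ∩ Hiro ∩ Bianca ∩ Noa: 10:00-12:00, 16:00-21:00.
Quinn ∩ Hiro ∩ Bianca ∩ Noa ∩ Tomás: 10:00-12:00, 16:00-21:00.
Quinn ∩ Hiro ∩ Bianca ∩ Noa ∩ Tomás ∩ Hamid: 10:00-12:00, 16:00-21:00.
The first common window of at least 60 minutes is 10:00-12:00, so the earliest start is 10:00.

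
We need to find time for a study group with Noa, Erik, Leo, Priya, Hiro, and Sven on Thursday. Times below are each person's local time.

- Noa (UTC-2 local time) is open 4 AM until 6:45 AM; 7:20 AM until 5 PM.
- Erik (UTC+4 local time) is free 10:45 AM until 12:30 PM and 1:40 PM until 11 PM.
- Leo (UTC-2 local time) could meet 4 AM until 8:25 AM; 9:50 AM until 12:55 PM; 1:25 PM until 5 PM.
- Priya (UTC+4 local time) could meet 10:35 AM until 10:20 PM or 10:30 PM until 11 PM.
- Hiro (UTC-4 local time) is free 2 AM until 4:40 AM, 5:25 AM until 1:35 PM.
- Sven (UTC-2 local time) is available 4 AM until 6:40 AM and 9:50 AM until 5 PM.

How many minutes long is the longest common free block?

Noa in UTC: 06:00-08:45, 09:20-19:00 (add 2h to convert from UTC-2).
Erik in UTC: 06:45-08:30, 09:40-19:00 (subtract 4h to convert from UTC+4).
Leo in UTC: 06:00-10:25, 11:50-14:55, 15:25-19:00 (add 2h to convert from UTC-2).
Priya in UTC: 06:35-18:20, 18:30-19:00 (subtract 4h to convert from UTC+4).
Hiro in UTC: 06:00-08:40, 09:25-17:35 (add 4h to convert from UTC-4).
Sven in UTC: 06:00-08:40, 11:50-19:00 (add 2h to convert from UTC-2).
Noa ∩ Erik: 06:45-08:30, 09:40-19:00.
Noa ∩ Erik ∩ Leo: 06:45-08:30, 09:40-10:25, 11:50-14:55, 15:25-19:00.
Noa ∩ Erik ∩ Leo ∩ Priya: 06:45-08:30, 09:40-10:25, 11:50-14:55, 15:25-18:20, 18:30-19:00.
Noa ∩ Erik ∩ Leo ∩ Priya ∩ Hiro: 06:45-08:30, 09:40-10:25, 11:50-14:55, 15:25-17:35.
Noa ∩ Erik ∩ Leo ∩ Priya ∩ Hiro ∩ Sven: 06:45-08:30, 11:50-14:55, 15:25-17:35.
So the common availability across everyone is 06:45-08:30, 11:50-14:55, 15:25-17:35.
The longest is 11:50-14:55 at 185 minutes.

185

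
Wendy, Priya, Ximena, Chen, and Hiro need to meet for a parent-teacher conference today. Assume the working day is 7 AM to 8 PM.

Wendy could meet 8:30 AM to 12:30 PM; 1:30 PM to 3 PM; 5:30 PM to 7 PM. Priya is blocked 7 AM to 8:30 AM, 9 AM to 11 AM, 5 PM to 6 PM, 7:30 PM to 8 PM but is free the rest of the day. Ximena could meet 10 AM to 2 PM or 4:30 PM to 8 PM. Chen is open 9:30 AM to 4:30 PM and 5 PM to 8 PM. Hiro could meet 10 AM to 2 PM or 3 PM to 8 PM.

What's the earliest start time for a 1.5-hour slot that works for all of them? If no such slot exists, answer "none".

11:00

Wendy free: 08:30-12:30, 13:30-15:00, 17:30-19:00.
Priya free: 08:30-09:00, 11:00-17:00, 18:00-19:30 (invert busy blocks within the working day).
Ximena free: 10:00-14:00, 16:30-20:00.
Chen free: 09:30-16:30, 17:00-20:00.
Hiro free: 10:00-14:00, 15:00-20:00.
Wendy ∩ Priya: 08:30-09:00, 11:00-12:30, 13:30-15:00, 18:00-19:00.
Wendy ∩ Priya ∩ Ximena: 11:00-12:30, 13:30-14:00, 18:00-19:00.
Wendy ∩ Priya ∩ Ximena ∩ Chen: 11:00-12:30, 13:30-14:00, 18:00-19:00.
Wendy ∩ Priya ∩ Ximena ∩ Chen ∩ Hiro: 11:00-12:30, 13:30-14:00, 18:00-19:00.
The first common window of at least 90 minutes is 11:00-12:30, so the earliest start is 11:00.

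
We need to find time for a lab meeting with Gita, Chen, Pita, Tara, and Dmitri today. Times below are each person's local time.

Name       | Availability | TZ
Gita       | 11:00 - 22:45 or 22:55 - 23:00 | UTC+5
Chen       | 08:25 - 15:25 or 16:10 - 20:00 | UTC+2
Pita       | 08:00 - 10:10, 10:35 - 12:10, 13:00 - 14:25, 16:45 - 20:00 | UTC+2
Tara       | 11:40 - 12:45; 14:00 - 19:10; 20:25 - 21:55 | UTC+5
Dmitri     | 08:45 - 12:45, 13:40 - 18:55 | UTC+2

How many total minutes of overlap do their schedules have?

265

Gita in UTC: 06:00-17:45, 17:55-18:00 (subtract 5h to convert from UTC+5).
Chen in UTC: 06:25-13:25, 14:10-18:00 (subtract 2h to convert from UTC+2).
Pita in UTC: 06:00-08:10, 08:35-10:10, 11:00-12:25, 14:45-18:00 (subtract 2h to convert from UTC+2).
Tara in UTC: 06:40-07:45, 09:00-14:10, 15:25-16:55 (subtract 5h to convert from UTC+5).
Dmitri in UTC: 06:45-10:45, 11:40-16:55 (subtract 2h to convert from UTC+2).
Gita ∩ Chen: 06:25-13:25, 14:10-17:45, 17:55-18:00.
Gita ∩ Chen ∩ Pita: 06:25-08:10, 08:35-10:10, 11:00-12:25, 14:45-17:45, 17:55-18:00.
Gita ∩ Chen ∩ Pita ∩ Tara: 06:40-07:45, 09:00-10:10, 11:00-12:25, 15:25-16:55.
Gita ∩ Chen ∩ Pita ∩ Tara ∩ Dmitri: 06:45-07:45, 09:00-10:10, 11:40-12:25, 15:25-16:55.
So the common availability across everyone is 06:45-07:45, 09:00-10:10, 11:40-12:25, 15:25-16:55.
Summing the common windows: 60 + 70 + 45 + 90 = 265 minutes.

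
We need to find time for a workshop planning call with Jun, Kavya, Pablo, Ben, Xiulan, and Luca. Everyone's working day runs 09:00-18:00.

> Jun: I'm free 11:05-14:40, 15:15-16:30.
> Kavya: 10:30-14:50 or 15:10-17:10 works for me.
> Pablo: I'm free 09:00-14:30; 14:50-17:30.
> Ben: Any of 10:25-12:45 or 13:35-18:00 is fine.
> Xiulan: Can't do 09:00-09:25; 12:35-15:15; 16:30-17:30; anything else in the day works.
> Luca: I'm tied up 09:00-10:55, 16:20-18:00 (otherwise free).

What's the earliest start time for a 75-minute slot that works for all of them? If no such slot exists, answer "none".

Jun free: 11:05-14:40, 15:15-16:30.
Kavya free: 10:30-14:50, 15:10-17:10.
Pablo free: 09:00-14:30, 14:50-17:30.
Ben free: 10:25-12:45, 13:35-18:00.
Xiulan free: 09:25-12:35, 15:15-16:30, 17:30-18:00 (invert busy blocks within the working day).
Luca free: 10:55-16:20 (invert busy blocks within the working day).
Jun ∩ Kavya: 11:05-14:40, 15:15-16:30.
Jun ∩ Kavya ∩ Pablo: 11:05-14:30, 15:15-16:30.
Jun ∩ Kavya ∩ Pablo ∩ Ben: 11:05-12:45, 13:35-14:30, 15:15-16:30.
Jun ∩ Kavya ∩ Pablo ∩ Ben ∩ Xiulan: 11:05-12:35, 15:15-16:30.
Jun ∩ Kavya ∩ Pablo ∩ Ben ∩ Xiulan ∩ Luca: 11:05-12:35, 15:15-16:20.
The first common window of at least 75 minutes is 11:05-12:35, so the earliest start is 11:05.

11:05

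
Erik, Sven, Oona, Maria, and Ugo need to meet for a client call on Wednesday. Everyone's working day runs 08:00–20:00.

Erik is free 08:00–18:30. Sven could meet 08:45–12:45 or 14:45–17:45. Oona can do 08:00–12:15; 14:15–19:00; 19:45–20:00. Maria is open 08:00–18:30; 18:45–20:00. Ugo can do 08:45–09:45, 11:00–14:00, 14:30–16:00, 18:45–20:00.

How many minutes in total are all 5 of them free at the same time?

Erik ∩ Sven: 08:45-12:45, 14:45-17:45.
Erik ∩ Sven ∩ Oona: 08:45-12:15, 14:45-17:45.
Erik ∩ Sven ∩ Oona ∩ Maria: 08:45-12:15, 14:45-17:45.
Erik ∩ Sven ∩ Oona ∩ Maria ∩ Ugo: 08:45-09:45, 11:00-12:15, 14:45-16:00.
Summing the common windows: 60 + 75 + 75 = 210 minutes.

210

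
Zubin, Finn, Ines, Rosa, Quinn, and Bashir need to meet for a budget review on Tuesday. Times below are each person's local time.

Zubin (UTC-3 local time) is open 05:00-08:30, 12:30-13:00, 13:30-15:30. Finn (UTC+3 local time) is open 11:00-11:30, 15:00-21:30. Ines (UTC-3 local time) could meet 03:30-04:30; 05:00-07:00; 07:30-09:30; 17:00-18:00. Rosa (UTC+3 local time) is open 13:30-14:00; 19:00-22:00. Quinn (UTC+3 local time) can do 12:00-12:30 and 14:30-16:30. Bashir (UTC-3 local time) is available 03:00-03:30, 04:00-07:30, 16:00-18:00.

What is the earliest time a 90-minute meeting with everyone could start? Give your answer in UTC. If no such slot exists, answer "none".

Zubin in UTC: 08:00-11:30, 15:30-16:00, 16:30-18:30 (add 3h to convert from UTC-3).
Finn in UTC: 08:00-08:30, 12:00-18:30 (subtract 3h to convert from UTC+3).
Ines in UTC: 06:30-07:30, 08:00-10:00, 10:30-12:30, 20:00-21:00 (add 3h to convert from UTC-3).
Rosa in UTC: 10:30-11:00, 16:00-19:00 (subtract 3h to convert from UTC+3).
Quinn in UTC: 09:00-09:30, 11:30-13:30 (subtract 3h to convert from UTC+3).
Bashir in UTC: 06:00-06:30, 07:00-10:30, 19:00-21:00 (add 3h to convert from UTC-3).
Zubin ∩ Finn: 08:00-08:30, 15:30-16:00, 16:30-18:30.
Zubin ∩ Finn ∩ Ines: 08:00-08:30.
Zubin ∩ Finn ∩ Ines ∩ Rosa: ∅.
Zubin ∩ Finn ∩ Ines ∩ Rosa ∩ Quinn: ∅.
Zubin ∩ Finn ∩ Ines ∩ Rosa ∩ Quinn ∩ Bashir: ∅.
There is no time when everyone is free.
No common window is at least 90 minutes long.

none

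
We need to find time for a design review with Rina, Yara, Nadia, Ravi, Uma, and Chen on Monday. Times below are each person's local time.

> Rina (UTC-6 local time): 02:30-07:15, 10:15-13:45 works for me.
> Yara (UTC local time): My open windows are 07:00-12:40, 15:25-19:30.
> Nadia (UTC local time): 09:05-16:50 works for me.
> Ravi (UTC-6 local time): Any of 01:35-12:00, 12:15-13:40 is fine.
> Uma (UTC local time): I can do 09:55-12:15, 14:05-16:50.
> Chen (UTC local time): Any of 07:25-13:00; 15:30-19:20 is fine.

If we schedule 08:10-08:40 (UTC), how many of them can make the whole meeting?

Rina in UTC: 08:30-13:15, 16:15-19:45 (add 6h to convert from UTC-6).
Yara in UTC: 07:00-12:40, 15:25-19:30.
Nadia in UTC: 09:05-16:50.
Ravi in UTC: 07:35-18:00, 18:15-19:40 (add 6h to convert from UTC-6).
Uma in UTC: 09:55-12:15, 14:05-16:50.
Chen in UTC: 07:25-13:00, 15:30-19:20.
Yara, Ravi, and Chen can make the full 08:10-08:40 slot — that's 3.

3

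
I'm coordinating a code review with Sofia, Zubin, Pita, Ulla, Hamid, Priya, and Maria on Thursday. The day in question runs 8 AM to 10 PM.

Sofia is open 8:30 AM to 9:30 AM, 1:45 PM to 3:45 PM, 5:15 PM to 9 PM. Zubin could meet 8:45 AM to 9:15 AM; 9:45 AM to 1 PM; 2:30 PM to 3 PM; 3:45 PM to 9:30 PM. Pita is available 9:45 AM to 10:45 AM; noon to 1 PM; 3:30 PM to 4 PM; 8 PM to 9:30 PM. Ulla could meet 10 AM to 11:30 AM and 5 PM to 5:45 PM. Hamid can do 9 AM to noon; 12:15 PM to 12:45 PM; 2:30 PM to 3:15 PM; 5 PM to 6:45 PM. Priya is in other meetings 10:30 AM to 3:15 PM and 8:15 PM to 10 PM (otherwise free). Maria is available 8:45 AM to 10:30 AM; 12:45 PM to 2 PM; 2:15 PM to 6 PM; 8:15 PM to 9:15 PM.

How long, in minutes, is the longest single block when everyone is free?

Sofia free: 08:30-09:30, 13:45-15:45, 17:15-21:00.
Zubin free: 08:45-09:15, 09:45-13:00, 14:30-15:00, 15:45-21:30.
Pita free: 09:45-10:45, 12:00-13:00, 15:30-16:00, 20:00-21:30.
Ulla free: 10:00-11:30, 17:00-17:45.
Hamid free: 09:00-12:00, 12:15-12:45, 14:30-15:15, 17:00-18:45.
Priya free: 08:00-10:30, 15:15-20:15 (invert busy blocks within the working day).
Maria free: 08:45-10:30, 12:45-14:00, 14:15-18:00, 20:15-21:15.
Sofia ∩ Zubin: 08:45-09:15, 14:30-15:00, 17:15-21:00.
Sofia ∩ Zubin ∩ Pita: 20:00-21:00.
Sofia ∩ Zubin ∩ Pita ∩ Ulla: ∅.
Sofia ∩ Zubin ∩ Pita ∩ Ulla ∩ Hamid: ∅.
Sofia ∩ Zubin ∩ Pita ∩ Ulla ∩ Hamid ∩ Priya: ∅.
Sofia ∩ Zubin ∩ Pita ∩ Ulla ∩ Hamid ∩ Priya ∩ Maria: ∅.
There is no time when everyone is free.
No common window exists, so the longest block is 0 minutes.

0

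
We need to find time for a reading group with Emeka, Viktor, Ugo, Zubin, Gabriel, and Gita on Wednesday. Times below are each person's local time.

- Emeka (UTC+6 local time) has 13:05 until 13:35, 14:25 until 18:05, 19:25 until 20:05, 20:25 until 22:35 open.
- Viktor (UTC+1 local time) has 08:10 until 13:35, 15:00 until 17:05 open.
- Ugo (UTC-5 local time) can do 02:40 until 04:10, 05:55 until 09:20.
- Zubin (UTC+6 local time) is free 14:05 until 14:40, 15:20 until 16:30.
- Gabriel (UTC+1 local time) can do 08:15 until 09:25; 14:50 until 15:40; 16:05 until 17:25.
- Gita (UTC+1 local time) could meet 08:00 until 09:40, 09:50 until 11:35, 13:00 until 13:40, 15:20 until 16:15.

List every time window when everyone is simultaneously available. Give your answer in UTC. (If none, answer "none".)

Emeka in UTC: 07:05-07:35, 08:25-12:05, 13:25-14:05, 14:25-16:35 (subtract 6h to convert from UTC+6).
Viktor in UTC: 07:10-12:35, 14:00-16:05 (subtract 1h to convert from UTC+1).
Ugo in UTC: 07:40-09:10, 10:55-14:20 (add 5h to convert from UTC-5).
Zubin in UTC: 08:05-08:40, 09:20-10:30 (subtract 6h to convert from UTC+6).
Gabriel in UTC: 07:15-08:25, 13:50-14:40, 15:05-16:25 (subtract 1h to convert from UTC+1).
Gita in UTC: 07:00-08:40, 08:50-10:35, 12:00-12:40, 14:20-15:15 (subtract 1h to convert from UTC+1).
Emeka ∩ Viktor: 07:10-07:35, 08:25-12:05, 14:00-14:05, 14:25-16:05.
Emeka ∩ Viktor ∩ Ugo: 08:25-09:10, 10:55-12:05, 14:00-14:05.
Emeka ∩ Viktor ∩ Ugo ∩ Zubin: 08:25-08:40.
Emeka ∩ Viktor ∩ Ugo ∩ Zubin ∩ Gabriel: ∅.
Emeka ∩ Viktor ∩ Ugo ∩ Zubin ∩ Gabriel ∩ Gita: ∅.
There is no time when everyone is free.

none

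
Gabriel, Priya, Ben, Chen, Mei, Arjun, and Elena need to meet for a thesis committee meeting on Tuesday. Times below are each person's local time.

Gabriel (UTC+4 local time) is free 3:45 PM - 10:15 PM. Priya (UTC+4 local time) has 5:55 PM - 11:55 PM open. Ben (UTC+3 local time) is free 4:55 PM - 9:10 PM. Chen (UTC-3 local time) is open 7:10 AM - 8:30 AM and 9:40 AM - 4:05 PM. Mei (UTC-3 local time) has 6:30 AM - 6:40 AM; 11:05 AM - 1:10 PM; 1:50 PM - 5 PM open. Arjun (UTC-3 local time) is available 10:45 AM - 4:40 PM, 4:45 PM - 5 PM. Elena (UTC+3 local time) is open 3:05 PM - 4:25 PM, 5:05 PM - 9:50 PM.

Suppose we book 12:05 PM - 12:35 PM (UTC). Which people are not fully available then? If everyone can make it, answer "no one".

Arjun, Ben, Chen, Mei, Priya

Gabriel in UTC: 11:45-18:15 (subtract 4h to convert from UTC+4).
Priya in UTC: 13:55-19:55 (subtract 4h to convert from UTC+4).
Ben in UTC: 13:55-18:10 (subtract 3h to convert from UTC+3).
Chen in UTC: 10:10-11:30, 12:40-19:05 (add 3h to convert from UTC-3).
Mei in UTC: 09:30-09:40, 14:05-16:10, 16:50-20:00 (add 3h to convert from UTC-3).
Arjun in UTC: 13:45-19:40, 19:45-20:00 (add 3h to convert from UTC-3).
Elena in UTC: 12:05-13:25, 14:05-18:50 (subtract 3h to convert from UTC+3).
Gabriel: free for 12:05-12:35. Priya: not fully free for 12:05-12:35. Ben: not fully free for 12:05-12:35. Chen: not fully free for 12:05-12:35. Mei: not fully free for 12:05-12:35. Arjun: not fully free for 12:05-12:35. Elena: free for 12:05-12:35.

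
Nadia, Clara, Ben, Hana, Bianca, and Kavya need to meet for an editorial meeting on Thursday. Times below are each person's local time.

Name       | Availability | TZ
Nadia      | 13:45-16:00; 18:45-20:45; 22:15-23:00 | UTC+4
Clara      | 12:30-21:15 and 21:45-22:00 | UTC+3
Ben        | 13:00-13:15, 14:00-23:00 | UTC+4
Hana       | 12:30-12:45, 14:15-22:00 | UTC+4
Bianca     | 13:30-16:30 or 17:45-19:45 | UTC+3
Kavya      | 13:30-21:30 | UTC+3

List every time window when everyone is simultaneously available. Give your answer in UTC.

Nadia in UTC: 09:45-12:00, 14:45-16:45, 18:15-19:00 (subtract 4h to convert from UTC+4).
Clara in UTC: 09:30-18:15, 18:45-19:00 (subtract 3h to convert from UTC+3).
Ben in UTC: 09:00-09:15, 10:00-19:00 (subtract 4h to convert from UTC+4).
Hana in UTC: 08:30-08:45, 10:15-18:00 (subtract 4h to convert from UTC+4).
Bianca in UTC: 10:30-13:30, 14:45-16:45 (subtract 3h to convert from UTC+3).
Kavya in UTC: 10:30-18:30 (subtract 3h to convert from UTC+3).
Nadia ∩ Clara: 09:45-12:00, 14:45-16:45, 18:45-19:00.
Nadia ∩ Clara ∩ Ben: 10:00-12:00, 14:45-16:45, 18:45-19:00.
Nadia ∩ Clara ∩ Ben ∩ Hana: 10:15-12:00, 14:45-16:45.
Nadia ∩ Clara ∩ Ben ∩ Hana ∩ Bianca: 10:30-12:00, 14:45-16:45.
Nadia ∩ Clara ∩ Ben ∩ Hana ∩ Bianca ∩ Kavya: 10:30-12:00, 14:45-16:45.

10:30-12:00, 14:45-16:45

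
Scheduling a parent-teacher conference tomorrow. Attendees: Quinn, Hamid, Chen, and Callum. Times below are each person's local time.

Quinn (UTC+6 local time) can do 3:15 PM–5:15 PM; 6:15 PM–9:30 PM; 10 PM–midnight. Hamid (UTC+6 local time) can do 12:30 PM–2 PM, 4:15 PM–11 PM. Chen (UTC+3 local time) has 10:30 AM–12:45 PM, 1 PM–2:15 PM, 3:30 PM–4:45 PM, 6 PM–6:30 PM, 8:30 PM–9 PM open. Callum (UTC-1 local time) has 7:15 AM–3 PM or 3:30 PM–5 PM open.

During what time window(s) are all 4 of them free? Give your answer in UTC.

Quinn in UTC: 09:15-11:15, 12:15-15:30, 16:00-18:00 (subtract 6h to convert from UTC+6).
Hamid in UTC: 06:30-08:00, 10:15-17:00 (subtract 6h to convert from UTC+6).
Chen in UTC: 07:30-09:45, 10:00-11:15, 12:30-13:45, 15:00-15:30, 17:30-18:00 (subtract 3h to convert from UTC+3).
Callum in UTC: 08:15-16:00, 16:30-18:00 (add 1h to convert from UTC-1).
Quinn ∩ Hamid: 10:15-11:15, 12:15-15:30, 16:00-17:00.
Quinn ∩ Hamid ∩ Chen: 10:15-11:15, 12:30-13:45, 15:00-15:30.
Quinn ∩ Hamid ∩ Chen ∩ Callum: 10:15-11:15, 12:30-13:45, 15:00-15:30.

10:15-11:15, 12:30-13:45, 15:00-15:30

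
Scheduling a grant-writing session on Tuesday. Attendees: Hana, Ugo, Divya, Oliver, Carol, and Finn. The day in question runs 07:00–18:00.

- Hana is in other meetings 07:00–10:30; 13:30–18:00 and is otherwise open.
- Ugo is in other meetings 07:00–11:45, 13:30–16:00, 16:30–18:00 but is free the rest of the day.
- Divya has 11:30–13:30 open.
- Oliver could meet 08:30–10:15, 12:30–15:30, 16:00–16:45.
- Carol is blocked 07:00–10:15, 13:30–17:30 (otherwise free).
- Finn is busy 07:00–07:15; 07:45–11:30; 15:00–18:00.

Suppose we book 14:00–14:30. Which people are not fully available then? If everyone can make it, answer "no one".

Hana free: 10:30-13:30 (invert busy blocks within the working day).
Ugo free: 11:45-13:30, 16:00-16:30 (invert busy blocks within the working day).
Divya free: 11:30-13:30.
Oliver free: 08:30-10:15, 12:30-15:30, 16:00-16:45.
Carol free: 10:15-13:30, 17:30-18:00 (invert busy blocks within the working day).
Finn free: 07:15-07:45, 11:30-15:00 (invert busy blocks within the working day).
Hana: not fully free for 14:00-14:30. Ugo: not fully free for 14:00-14:30. Divya: not fully free for 14:00-14:30. Oliver: free for 14:00-14:30. Carol: not fully free for 14:00-14:30. Finn: free for 14:00-14:30.

Carol, Divya, Hana, Ugo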